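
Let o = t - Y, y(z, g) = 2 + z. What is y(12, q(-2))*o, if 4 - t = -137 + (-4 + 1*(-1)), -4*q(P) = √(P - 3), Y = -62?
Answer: 2912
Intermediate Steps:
q(P) = -√(-3 + P)/4 (q(P) = -√(P - 3)/4 = -√(-3 + P)/4)
t = 146 (t = 4 - (-137 + (-4 + 1*(-1))) = 4 - (-137 + (-4 - 1)) = 4 - (-137 - 5) = 4 - 1*(-142) = 4 + 142 = 146)
o = 208 (o = 146 - 1*(-62) = 146 + 62 = 208)
y(12, q(-2))*o = (2 + 12)*208 = 14*208 = 2912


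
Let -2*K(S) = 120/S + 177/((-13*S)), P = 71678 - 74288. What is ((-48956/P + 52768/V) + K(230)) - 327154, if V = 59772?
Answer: -29920288471795/91461708 ≈ -3.2713e+5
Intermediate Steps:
P = -2610
K(S) = -1383/(26*S) (K(S) = -(120/S + 177/((-13*S)))/2 = -(120/S + 177*(-1/(13*S)))/2 = -(120/S - 177/(13*S))/2 = -1383/(26*S))
((-48956/P + 52768/V) + K(230)) - 327154 = ((-48956/(-2610) + 52768/59772) - 1383/26/230) - 327154 = ((-48956*(-1/2610) + 52768*(1/59772)) - 1383/26*1/230) - 327154 = ((24478/1305 + 776/879) - 1383/5980) - 327154 = (7509614/382365 - 1383/5980) - 327154 = 1775147237/91461708 - 327154 = -29920288471795/91461708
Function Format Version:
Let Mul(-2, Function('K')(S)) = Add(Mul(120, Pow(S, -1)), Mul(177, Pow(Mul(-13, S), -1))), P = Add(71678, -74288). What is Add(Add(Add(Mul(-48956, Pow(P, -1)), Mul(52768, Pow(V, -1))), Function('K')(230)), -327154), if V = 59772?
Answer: Rational(-29920288471795, 91461708) ≈ -3.2713e+5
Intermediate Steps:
P = -2610
Function('K')(S) = Mul(Rational(-1383, 26), Pow(S, -1)) (Function('K')(S) = Mul(Rational(-1, 2), Add(Mul(120, Pow(S, -1)), Mul(177, Pow(Mul(-13, S), -1)))) = Mul(Rational(-1, 2), Add(Mul(120, Pow(S, -1)), Mul(177, Mul(Rational(-1, 13), Pow(S, -1))))) = Mul(Rational(-1, 2), Add(Mul(120, Pow(S, -1)), Mul(Rational(-177, 13), Pow(S, -1)))) = Mul(Rational(-1, 2), Mul(Rational(1383, 13), Pow(S, -1))) = Mul(Rational(-1383, 26), Pow(S, -1)))
Add(Add(Add(Mul(-48956, Pow(P, -1)), Mul(52768, Pow(V, -1))), Function('K')(230)), -327154) = Add(Add(Add(Mul(-48956, Pow(-2610, -1)), Mul(52768, Pow(59772, -1))), Mul(Rational(-1383, 26), Pow(230, -1))), -327154) = Add(Add(Add(Mul(-48956, Rational(-1, 2610)), Mul(52768, Rational(1, 59772))), Mul(Rational(-1383, 26), Rational(1, 230))), -327154) = Add(Add(Add(Rational(24478, 1305), Rational(776, 879)), Rational(-1383, 5980)), -327154) = Add(Add(Rational(7509614, 382365), Rational(-1383, 5980)), -327154) = Add(Rational(1775147237, 91461708), -327154) = Rational(-29920288471795, 91461708)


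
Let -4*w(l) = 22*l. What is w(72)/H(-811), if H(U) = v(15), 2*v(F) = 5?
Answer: -792/5 ≈ -158.40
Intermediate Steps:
v(F) = 5/2 (v(F) = (1/2)*5 = 5/2)
w(l) = -11*l/2
H(U) = 5/2
w(72)/H(-811) = (-11/2*72)/(5/2) = -396*2/5 = -792/5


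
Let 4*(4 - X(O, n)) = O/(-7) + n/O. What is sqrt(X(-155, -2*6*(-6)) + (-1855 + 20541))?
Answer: sqrt(87983820715)/2170 ≈ 136.69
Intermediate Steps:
X(O, n) = 4 + O/28 - n/(4*O) (X(O, n) = 4 - (O/(-7) + n/O)/4 = 4 - (O*(-1/7) + n/O)/4 = 4 - (-O/7 + n/O)/4 = 4 + (O/28 - n/(4*O)) = 4 + O/28 - n/(4*O))
sqrt(X(-155, -2*6*(-6)) + (-1855 + 20541)) = sqrt((4 + (1/28)*(-155) - 1/4*-2*6*(-6)/(-155)) + (-1855 + 20541)) = sqrt((4 - 155/28 - 1/4*(-12*(-6))*(-1/155)) + 18686) = sqrt((4 - 155/28 - 1/4*72*(-1/155)) + 18686) = sqrt((4 - 155/28 + 18/155) + 18686) = sqrt(-6161/4340 + 18686) = sqrt(81091079/4340) = sqrt(87983820715)/2170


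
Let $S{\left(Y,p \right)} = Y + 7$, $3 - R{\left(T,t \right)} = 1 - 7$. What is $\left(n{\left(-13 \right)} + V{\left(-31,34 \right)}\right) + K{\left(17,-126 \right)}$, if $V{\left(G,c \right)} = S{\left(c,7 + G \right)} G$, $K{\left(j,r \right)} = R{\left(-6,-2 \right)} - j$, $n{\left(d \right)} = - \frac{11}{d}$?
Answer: $- \frac{16616}{13} \approx -1278.2$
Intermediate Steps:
$R{\left(T,t \right)} = 9$ ($R{\left(T,t \right)} = 3 - \left(1 - 7\right) = 3 - -6 = 3 + 6 = 9$)
$K{\left(j,r \right)} = 9 - j$
$S{\left(Y,p \right)} = 7 + Y$
$V{\left(G,c \right)} = G \left(7 + c\right)$ ($V{\left(G,c \right)} = \left(7 + c\right) G = G \left(7 + c\right)$)
$\left(n{\left(-13 \right)} + V{\left(-31,34 \right)}\right) + K{\left(17,-126 \right)} = \left(- \frac{11}{-13} - 31 \left(7 + 34\right)\right) + \left(9 - 17\right) = \left(\left(-11\right) \left(- \frac{1}{13}\right) - 1271\right) + \left(9 - 17\right) = \left(\frac{11}{13} - 1271\right) - 8 = - \frac{16512}{13} - 8 = - \frac{16616}{13}$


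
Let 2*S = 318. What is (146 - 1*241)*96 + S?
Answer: -8961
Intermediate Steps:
S = 159 (S = (½)*318 = 159)
(146 - 1*241)*96 + S = (146 - 1*241)*96 + 159 = (146 - 241)*96 + 159 = -95*96 + 159 = -9120 + 159 = -8961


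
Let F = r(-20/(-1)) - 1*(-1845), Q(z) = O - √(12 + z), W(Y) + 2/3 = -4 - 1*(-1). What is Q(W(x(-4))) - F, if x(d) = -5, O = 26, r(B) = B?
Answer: -1839 - 5*√3/3 ≈ -1841.9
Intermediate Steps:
W(Y) = -11/3 (W(Y) = -⅔ + (-4 - 1*(-1)) = -⅔ + (-4 + 1) = -⅔ - 3 = -11/3)
Q(z) = 26 - √(12 + z)
F = 1865 (F = -20/(-1) - 1*(-1845) = -20*(-1) + 1845 = 20 + 1845 = 1865)
Q(W(x(-4))) - F = (26 - √(12 - 11/3)) - 1*1865 = (26 - √(25/3)) - 1865 = (26 - 5*√3/3) - 1865 = -1839 - 5*√3/3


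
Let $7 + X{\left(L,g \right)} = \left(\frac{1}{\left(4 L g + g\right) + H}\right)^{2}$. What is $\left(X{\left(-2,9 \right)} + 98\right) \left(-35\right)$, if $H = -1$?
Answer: $- \frac{13045795}{4096} \approx -3185.0$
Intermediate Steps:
$X{\left(L,g \right)} = -7 + \frac{1}{\left(-1 + g + 4 L g\right)^{2}}$ ($X{\left(L,g \right)} = -7 + \left(\frac{1}{\left(4 L g + g\right) - 1}\right)^{2} = -7 + \left(\frac{1}{\left(g + 4 L g\right) - 1}\right)^{2} = -7 + \left(\frac{1}{-1 + g + 4 L g}\right)^{2} = -7 + \frac{1}{\left(-1 + g + 4 L g\right)^{2}}$)
$\left(X{\left(-2,9 \right)} + 98\right) \left(-35\right) = \left(\left(-7 + \frac{1}{\left(-1 + 9 + 4 \left(-2\right) 9\right)^{2}}\right) + 98\right) \left(-35\right) = \left(\left(-7 + \frac{1}{\left(-1 + 9 - 72\right)^{2}}\right) + 98\right) \left(-35\right) = \left(\left(-7 + \frac{1}{4096}\right) + 98\right) \left(-35\right) = \left(- \frac{28671}{4096} + 98\right) \left(-35\right) = \frac{372737}{4096} \left(-35\right) = - \frac{13045795}{4096}$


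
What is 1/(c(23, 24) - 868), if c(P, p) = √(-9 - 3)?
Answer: -217/188359 - I*√3/376718 ≈ -0.0011521 - 4.5977e-6*I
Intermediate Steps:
c(P, p) = 2*I*√3 (c(P, p) = √(-12) = 2*I*√3)
1/(c(23, 24) - 868) = 1/(2*I*√3 - 868) = 1/(-868 + 2*I*√3)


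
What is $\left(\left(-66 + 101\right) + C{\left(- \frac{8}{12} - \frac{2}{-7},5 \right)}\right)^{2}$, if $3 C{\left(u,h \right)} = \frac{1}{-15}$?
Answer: $\frac{2477476}{2025} \approx 1223.4$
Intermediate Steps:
$C{\left(u,h \right)} = - \frac{1}{45}$ ($C{\left(u,h \right)} = \frac{1}{3 \left(-15\right)} = \frac{1}{3} \left(- \frac{1}{15}\right) = - \frac{1}{45}$)
$\left(\left(-66 + 101\right) + C{\left(- \frac{8}{12} - \frac{2}{-7},5 \right)}\right)^{2} = \left(\left(-66 + 101\right) - \frac{1}{45}\right)^{2} = \left(35 - \frac{1}{45}\right)^{2} = \left(\frac{1574}{45}\right)^{2} = \frac{2477476}{2025}$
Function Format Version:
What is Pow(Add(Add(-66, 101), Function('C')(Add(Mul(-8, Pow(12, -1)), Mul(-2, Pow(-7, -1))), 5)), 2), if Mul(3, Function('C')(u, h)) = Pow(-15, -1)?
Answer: Rational(2477476, 2025) ≈ 1223.4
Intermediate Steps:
Function('C')(u, h) = Rational(-1, 45) (Function('C')(u, h) = Mul(Rational(1, 3), Pow(-15, -1)) = Mul(Rational(1, 3), Rational(-1, 15)) = Rational(-1, 45))
Pow(Add(Add(-66, 101), Function('C')(Add(Mul(-8, Pow(12, -1)), Mul(-2, Pow(-7, -1))), 5)), 2) = Pow(Add(Add(-66, 101), Rational(-1, 45)), 2) = Pow(Add(35, Rational(-1, 45)), 2) = Pow(Rational(1574, 45), 2) = Rational(2477476, 2025)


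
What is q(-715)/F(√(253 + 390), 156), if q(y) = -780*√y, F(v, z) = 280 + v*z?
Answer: -7605*I*√459745/973103 + 13650*I*√715/973103 ≈ -4.924*I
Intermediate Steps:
q(-715)/F(√(253 + 390), 156) = (-780*I*√715)/(280 + √(253 + 390)*156) = (-780*I*√715)/(280 + √643*156) = (-780*I*√715)/(280 + 156*√643) = -780*I*√715/(280 + 156*√643)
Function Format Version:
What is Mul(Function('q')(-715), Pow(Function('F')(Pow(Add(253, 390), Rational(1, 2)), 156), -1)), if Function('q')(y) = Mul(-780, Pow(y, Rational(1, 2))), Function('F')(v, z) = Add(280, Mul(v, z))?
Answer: Add(Mul(Rational(-7605, 973103), I, Pow(459745, Rational(1, 2))), Mul(Rational(13650, 973103), I, Pow(715, Rational(1, 2)))) ≈ Mul(-4.9240, I)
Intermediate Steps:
Mul(Function('q')(-715), Pow(Function('F')(Pow(Add(253, 390), Rational(1, 2)), 156), -1)) = Mul(Mul(-780, Pow(-715, Rational(1, 2))), Pow(Add(280, Mul(Pow(Add(253, 390), Rational(1, 2)), 156)), -1)) = Mul(Mul(-780, Mul(I, Pow(715, Rational(1, 2)))), Pow(Add(280, Mul(Pow(643, Rational(1, 2)), 156)), -1)) = Mul(Mul(-780, I, Pow(715, Rational(1, 2))), Pow(Add(280, Mul(156, Pow(643, Rational(1, 2)))), -1)) = Mul(-780, I, Pow(715, Rational(1, 2)), Pow(Add(280, Mul(156, Pow(643, Rational(1, 2)))), -1))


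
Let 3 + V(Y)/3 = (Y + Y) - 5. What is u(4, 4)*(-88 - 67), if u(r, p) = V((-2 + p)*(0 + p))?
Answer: -3720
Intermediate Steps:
V(Y) = -24 + 6*Y (V(Y) = -9 + 3*((Y + Y) - 5) = -9 + 3*(2*Y - 5) = -9 + 3*(-5 + 2*Y) = -9 + (-15 + 6*Y) = -24 + 6*Y)
u(r, p) = -24 + 6*p*(-2 + p) (u(r, p) = -24 + 6*((-2 + p)*(0 + p)) = -24 + 6*((-2 + p)*p) = -24 + 6*(p*(-2 + p)) = -24 + 6*p*(-2 + p))
u(4, 4)*(-88 - 67) = (-24 + 6*4*(-2 + 4))*(-88 - 67) = (-24 + 6*4*2)*(-155) = (-24 + 48)*(-155) = 24*(-155) = -3720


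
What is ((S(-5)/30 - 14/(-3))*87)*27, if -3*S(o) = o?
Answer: 22185/2 ≈ 11093.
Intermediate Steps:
S(o) = -o/3
((S(-5)/30 - 14/(-3))*87)*27 = ((-⅓*(-5)/30 - 14/(-3))*87)*27 = (((5/3)*(1/30) - 14*(-⅓))*87)*27 = ((1/18 + 14/3)*87)*27 = ((85/18)*87)*27 = (2465/6)*27 = 22185/2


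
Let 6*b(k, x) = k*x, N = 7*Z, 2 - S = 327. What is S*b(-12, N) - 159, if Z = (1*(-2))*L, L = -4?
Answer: 36241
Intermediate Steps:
Z = 8 (Z = (1*(-2))*(-4) = -2*(-4) = 8)
S = -325 (S = 2 - 1*327 = 2 - 327 = -325)
N = 56 (N = 7*8 = 56)
b(k, x) = k*x/6 (b(k, x) = (k*x)/6 = k*x/6)
S*b(-12, N) - 159 = -325*(-12)*56/6 - 159 = -325*(-112) - 159 = 36400 - 159 = 36241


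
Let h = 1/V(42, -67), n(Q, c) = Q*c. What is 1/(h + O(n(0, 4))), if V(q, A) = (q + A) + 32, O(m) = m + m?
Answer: 7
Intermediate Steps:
O(m) = 2*m
V(q, A) = 32 + A + q (V(q, A) = (A + q) + 32 = 32 + A + q)
h = ⅐ (h = 1/(32 - 67 + 42) = 1/7 = ⅐ ≈ 0.14286)
1/(h + O(n(0, 4))) = 1/(⅐ + 2*(0*4)) = 1/(⅐ + 2*0) = 1/(⅐ + 0) = 1/(⅐) = 7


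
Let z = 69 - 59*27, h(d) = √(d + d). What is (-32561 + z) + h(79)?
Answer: -34085 + √158 ≈ -34072.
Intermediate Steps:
h(d) = √2*√d (h(d) = √(2*d) = √2*√d)
z = -1524 (z = 69 - 1593 = -1524)
(-32561 + z) + h(79) = (-32561 - 1524) + √2*√79 = -34085 + √158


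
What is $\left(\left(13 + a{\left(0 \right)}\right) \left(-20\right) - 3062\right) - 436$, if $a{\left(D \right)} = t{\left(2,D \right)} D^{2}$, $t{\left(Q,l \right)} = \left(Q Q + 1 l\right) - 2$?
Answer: $-3758$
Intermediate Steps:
$t{\left(Q,l \right)} = -2 + l + Q^{2}$ ($t{\left(Q,l \right)} = \left(Q^{2} + l\right) - 2 = \left(l + Q^{2}\right) - 2 = -2 + l + Q^{2}$)
$a{\left(D \right)} = D^{2} \left(2 + D\right)$ ($a{\left(D \right)} = \left(-2 + D + 2^{2}\right) D^{2} = \left(-2 + D + 4\right) D^{2} = \left(2 + D\right) D^{2} = D^{2} \left(2 + D\right)$)
$\left(\left(13 + a{\left(0 \right)}\right) \left(-20\right) - 3062\right) - 436 = \left(\left(13 + 0^{2} \left(2 + 0\right)\right) \left(-20\right) - 3062\right) - 436 = \left(\left(13 + 0 \cdot 2\right) \left(-20\right) - 3062\right) - 436 = \left(\left(13 + 0\right) \left(-20\right) - 3062\right) - 436 = \left(13 \left(-20\right) - 3062\right) - 436 = \left(-260 - 3062\right) - 436 = -3322 - 436 = -3758$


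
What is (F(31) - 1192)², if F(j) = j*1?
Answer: 1347921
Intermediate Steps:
F(j) = j
(F(31) - 1192)² = (31 - 1192)² = (-1161)² = 1347921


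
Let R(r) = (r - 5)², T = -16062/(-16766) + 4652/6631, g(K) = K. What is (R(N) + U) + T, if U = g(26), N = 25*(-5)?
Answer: 940969204475/55587673 ≈ 16928.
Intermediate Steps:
N = -125
T = 92251277/55587673 (T = -16062*(-1/16766) + 4652*(1/6631) = 8031/8383 + 4652/6631 = 92251277/55587673 ≈ 1.6596)
R(r) = (-5 + r)²
U = 26
(R(N) + U) + T = ((-5 - 125)² + 26) + 92251277/55587673 = ((-130)² + 26) + 92251277/55587673 = (16900 + 26) + 92251277/55587673 = 16926 + 92251277/55587673 = 940969204475/55587673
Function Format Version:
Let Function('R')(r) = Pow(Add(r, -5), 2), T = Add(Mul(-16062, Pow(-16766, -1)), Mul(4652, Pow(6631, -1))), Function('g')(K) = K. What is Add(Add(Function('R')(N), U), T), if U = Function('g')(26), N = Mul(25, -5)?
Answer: Rational(940969204475, 55587673) ≈ 16928.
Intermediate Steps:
N = -125
T = Rational(92251277, 55587673) (T = Add(Mul(-16062, Rational(-1, 16766)), Mul(4652, Rational(1, 6631))) = Add(Rational(8031, 8383), Rational(4652, 6631)) = Rational(92251277, 55587673) ≈ 1.6596)
Function('R')(r) = Pow(Add(-5, r), 2)
U = 26
Add(Add(Function('R')(N), U), T) = Add(Add(Pow(Add(-5, -125), 2), 26), Rational(92251277, 55587673)) = Add(Add(Pow(-130, 2), 26), Rational(92251277, 55587673)) = Add(Add(16900, 26), Rational(92251277, 55587673)) = Add(16926, Rational(92251277, 55587673)) = Rational(940969204475, 55587673)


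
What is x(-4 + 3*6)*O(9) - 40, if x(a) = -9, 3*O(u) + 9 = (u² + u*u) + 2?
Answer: -505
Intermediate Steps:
O(u) = -7/3 + 2*u²/3 (O(u) = -3 + ((u² + u*u) + 2)/3 = -3 + ((u² + u²) + 2)/3 = -3 + (2*u² + 2)/3 = -3 + (2 + 2*u²)/3 = -3 + (⅔ + 2*u²/3) = -7/3 + 2*u²/3)
x(-4 + 3*6)*O(9) - 40 = -9*(-7/3 + (⅔)*9²) - 40 = -9*(-7/3 + (⅔)*81) - 40 = -9*(-7/3 + 54) - 40 = -9*155/3 - 40 = -465 - 40 = -505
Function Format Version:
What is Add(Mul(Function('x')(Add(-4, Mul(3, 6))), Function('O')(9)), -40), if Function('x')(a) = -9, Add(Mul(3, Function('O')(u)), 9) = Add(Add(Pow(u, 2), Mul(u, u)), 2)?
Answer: -505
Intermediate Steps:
Function('O')(u) = Add(Rational(-7, 3), Mul(Rational(2, 3), Pow(u, 2))) (Function('O')(u) = Add(-3, Mul(Rational(1, 3), Add(Add(Pow(u, 2), Mul(u, u)), 2))) = Add(-3, Mul(Rational(1, 3), Add(Add(Pow(u, 2), Pow(u, 2)), 2))) = Add(-3, Mul(Rational(1, 3), Add(Mul(2, Pow(u, 2)), 2))) = Add(-3, Mul(Rational(1, 3), Add(2, Mul(2, Pow(u, 2))))) = Add(-3, Add(Rational(2, 3), Mul(Rational(2, 3), Pow(u, 2)))) = Add(Rational(-7, 3), Mul(Rational(2, 3), Pow(u, 2))))
Add(Mul(Function('x')(Add(-4, Mul(3, 6))), Function('O')(9)), -40) = Add(Mul(-9, Add(Rational(-7, 3), Mul(Rational(2, 3), Pow(9, 2)))), -40) = Add(Mul(-9, Add(Rational(-7, 3), Mul(Rational(2, 3), 81))), -40) = Add(Mul(-9, Add(Rational(-7, 3), 54)), -40) = Add(Mul(-9, Rational(155, 3)), -40) = Add(-465, -40) = -505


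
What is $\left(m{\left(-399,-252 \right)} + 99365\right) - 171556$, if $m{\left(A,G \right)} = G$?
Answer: $-72443$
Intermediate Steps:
$\left(m{\left(-399,-252 \right)} + 99365\right) - 171556 = \left(-252 + 99365\right) - 171556 = 99113 - 171556 = -72443$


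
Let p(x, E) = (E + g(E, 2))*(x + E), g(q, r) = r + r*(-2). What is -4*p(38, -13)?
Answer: 1500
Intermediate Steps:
g(q, r) = -r (g(q, r) = r - 2*r = -r)
p(x, E) = (-2 + E)*(E + x) (p(x, E) = (E - 1*2)*(x + E) = (E - 2)*(E + x) = (-2 + E)*(E + x))
-4*p(38, -13) = -4*((-13)² - 2*(-13) - 2*38 - 13*38) = -4*(169 + 26 - 76 - 494) = -4*(-375) = 1500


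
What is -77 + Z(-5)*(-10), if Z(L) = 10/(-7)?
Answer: -439/7 ≈ -62.714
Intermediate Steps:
Z(L) = -10/7 (Z(L) = 10*(-1/7) = -10/7)
-77 + Z(-5)*(-10) = -77 - 10/7*(-10) = -77 + 100/7 = -439/7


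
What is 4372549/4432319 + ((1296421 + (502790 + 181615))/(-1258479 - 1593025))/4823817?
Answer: 30072493161410216069/30483569715010475496 ≈ 0.98652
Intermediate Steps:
4372549/4432319 + ((1296421 + (502790 + 181615))/(-1258479 - 1593025))/4823817 = 4372549*(1/4432319) + ((1296421 + 684405)/(-2851504))*(1/4823817) = 4372549/4432319 + (1980826*(-1/2851504))*(1/4823817) = 4372549/4432319 - 990413/1425752*1/4823817 = 4372549/4432319 - 990413/6877566735384 = 30072493161410216069/30483569715010475496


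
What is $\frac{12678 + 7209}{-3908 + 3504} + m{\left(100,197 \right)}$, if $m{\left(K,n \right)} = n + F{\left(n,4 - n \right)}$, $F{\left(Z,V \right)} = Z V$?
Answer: $- \frac{15300783}{404} \approx -37873.0$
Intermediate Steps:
$F{\left(Z,V \right)} = V Z$
$m{\left(K,n \right)} = n + n \left(4 - n\right)$ ($m{\left(K,n \right)} = n + \left(4 - n\right) n = n + n \left(4 - n\right)$)
$\frac{12678 + 7209}{-3908 + 3504} + m{\left(100,197 \right)} = \frac{12678 + 7209}{-3908 + 3504} + 197 \left(5 - 197\right) = \frac{19887}{-404} + 197 \left(5 - 197\right) = 19887 \left(- \frac{1}{404}\right) + 197 \left(-192\right) = - \frac{19887}{404} - 37824 = - \frac{15300783}{404}$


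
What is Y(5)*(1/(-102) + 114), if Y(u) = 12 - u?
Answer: 81389/102 ≈ 797.93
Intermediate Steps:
Y(5)*(1/(-102) + 114) = (12 - 1*5)*(1/(-102) + 114) = (12 - 5)*(-1/102 + 114) = 7*(11627/102) = 81389/102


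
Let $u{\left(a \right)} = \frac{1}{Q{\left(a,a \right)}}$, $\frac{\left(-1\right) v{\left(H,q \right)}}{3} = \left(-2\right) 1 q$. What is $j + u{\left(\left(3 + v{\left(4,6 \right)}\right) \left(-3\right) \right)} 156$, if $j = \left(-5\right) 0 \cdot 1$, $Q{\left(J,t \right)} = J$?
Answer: $- \frac{4}{3} \approx -1.3333$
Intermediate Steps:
$v{\left(H,q \right)} = 6 q$ ($v{\left(H,q \right)} = - 3 \left(-2\right) 1 q = - 3 \left(- 2 q\right) = 6 q$)
$j = 0$ ($j = 0 \cdot 1 = 0$)
$u{\left(a \right)} = \frac{1}{a}$
$j + u{\left(\left(3 + v{\left(4,6 \right)}\right) \left(-3\right) \right)} 156 = 0 + \frac{1}{\left(3 + 6 \cdot 6\right) \left(-3\right)} 156 = 0 + \frac{1}{\left(3 + 36\right) \left(-3\right)} 156 = 0 + \frac{1}{39 \left(-3\right)} 156 = 0 + \frac{1}{-117} \cdot 156 = 0 - \frac{4}{3} = - \frac{4}{3}$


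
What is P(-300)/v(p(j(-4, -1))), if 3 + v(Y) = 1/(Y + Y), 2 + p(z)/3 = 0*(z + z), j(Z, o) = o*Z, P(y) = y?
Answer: 3600/37 ≈ 97.297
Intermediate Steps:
j(Z, o) = Z*o
p(z) = -6 (p(z) = -6 + 3*(0*(z + z)) = -6 + 3*(0*(2*z)) = -6 + 3*0 = -6 + 0 = -6)
v(Y) = -3 + 1/(2*Y) (v(Y) = -3 + 1/(Y + Y) = -3 + 1/(2*Y))
P(-300)/v(p(j(-4, -1))) = -300/(-3 + (½)/(-6)) = -300/(-3 + (½)*(-⅙)) = -300/(-3 - 1/12) = -300/(-37/12) = -300*(-12/37) = 3600/37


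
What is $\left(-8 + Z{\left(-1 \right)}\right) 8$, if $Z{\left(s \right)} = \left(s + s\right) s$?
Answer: $-48$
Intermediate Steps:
$Z{\left(s \right)} = 2 s^{2}$ ($Z{\left(s \right)} = 2 s s = 2 s^{2}$)
$\left(-8 + Z{\left(-1 \right)}\right) 8 = \left(-8 + 2 \left(-1\right)^{2}\right) 8 = \left(-8 + 2 \cdot 1\right) 8 = \left(-8 + 2\right) 8 = \left(-6\right) 8 = -48$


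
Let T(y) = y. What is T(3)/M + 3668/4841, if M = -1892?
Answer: 6925333/9159172 ≈ 0.75611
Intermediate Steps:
T(3)/M + 3668/4841 = 3/(-1892) + 3668/4841 = 3*(-1/1892) + 3668*(1/4841) = -3/1892 + 3668/4841 = 6925333/9159172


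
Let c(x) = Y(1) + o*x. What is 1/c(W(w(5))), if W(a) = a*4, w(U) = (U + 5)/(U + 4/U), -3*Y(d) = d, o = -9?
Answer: -87/5429 ≈ -0.016025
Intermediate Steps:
Y(d) = -d/3
w(U) = (5 + U)/(U + 4/U)
W(a) = 4*a
c(x) = -1/3 - 9*x (c(x) = -1/3*1 - 9*x = -1/3 - 9*x)
1/c(W(w(5))) = 1/(-1/3 - 36*5*(5 + 5)/(4 + 5**2)) = 1/(-1/3 - 36*5*10/(4 + 25)) = 1/(-1/3 - 36*5*10/29) = 1/(-1/3 - 36*5*(1/29)*10) = 1/(-1/3 - 36*50/29) = 1/(-1/3 - 9*200/29) = 1/(-1/3 - 1800/29) = 1/(-5429/87) = -87/5429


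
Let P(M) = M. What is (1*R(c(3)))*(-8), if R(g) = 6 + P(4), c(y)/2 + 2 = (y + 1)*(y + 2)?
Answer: -80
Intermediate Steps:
c(y) = -4 + 2*(1 + y)*(2 + y) (c(y) = -4 + 2*((y + 1)*(y + 2)) = -4 + 2*((1 + y)*(2 + y)) = -4 + 2*(1 + y)*(2 + y))
R(g) = 10 (R(g) = 6 + 4 = 10)
(1*R(c(3)))*(-8) = (1*10)*(-8) = 10*(-8) = -80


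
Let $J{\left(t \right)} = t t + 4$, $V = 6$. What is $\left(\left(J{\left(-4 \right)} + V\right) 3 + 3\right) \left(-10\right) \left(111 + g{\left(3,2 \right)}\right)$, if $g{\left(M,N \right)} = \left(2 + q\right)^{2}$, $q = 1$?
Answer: $-97200$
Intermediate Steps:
$J{\left(t \right)} = 4 + t^{2}$ ($J{\left(t \right)} = t^{2} + 4 = 4 + t^{2}$)
$g{\left(M,N \right)} = 9$ ($g{\left(M,N \right)} = \left(2 + 1\right)^{2} = 3^{2} = 9$)
$\left(\left(J{\left(-4 \right)} + V\right) 3 + 3\right) \left(-10\right) \left(111 + g{\left(3,2 \right)}\right) = \left(\left(\left(4 + \left(-4\right)^{2}\right) + 6\right) 3 + 3\right) \left(-10\right) \left(111 + 9\right) = \left(\left(\left(4 + 16\right) + 6\right) 3 + 3\right) \left(-10\right) 120 = \left(\left(20 + 6\right) 3 + 3\right) \left(-10\right) 120 = \left(26 \cdot 3 + 3\right) \left(-10\right) 120 = \left(78 + 3\right) \left(-10\right) 120 = 81 \left(-10\right) 120 = \left(-810\right) 120 = -97200$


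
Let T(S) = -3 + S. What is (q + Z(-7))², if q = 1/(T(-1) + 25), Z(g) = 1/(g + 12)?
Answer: 676/11025 ≈ 0.061315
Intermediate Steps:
Z(g) = 1/(12 + g)
q = 1/21 (q = 1/((-3 - 1) + 25) = 1/(-4 + 25) = 1/21 ≈ 0.047619)
(q + Z(-7))² = (1/21 + 1/(12 - 7))² = (1/21 + 1/5)² = (1/21 + ⅕)² = (26/105)² = 676/11025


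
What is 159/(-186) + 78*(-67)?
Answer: -324065/62 ≈ -5226.9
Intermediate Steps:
159/(-186) + 78*(-67) = 159*(-1/186) - 5226 = -53/62 - 5226 = -324065/62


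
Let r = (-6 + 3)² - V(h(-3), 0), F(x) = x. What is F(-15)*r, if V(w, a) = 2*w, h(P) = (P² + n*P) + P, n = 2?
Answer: -135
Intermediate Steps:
h(P) = P² + 3*P (h(P) = (P² + 2*P) + P = P² + 3*P)
r = 9 (r = (-6 + 3)² - 2*(-3*(3 - 3)) = (-3)² - 2*(-3*0) = 9 - 2*0 = 9 - 1*0 = 9 + 0 = 9)
F(-15)*r = -15*9 = -135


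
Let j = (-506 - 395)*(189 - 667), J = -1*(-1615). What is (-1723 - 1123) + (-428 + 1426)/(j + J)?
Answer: -1230304880/432293 ≈ -2846.0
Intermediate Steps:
J = 1615
j = 430678 (j = -901*(-478) = 430678)
(-1723 - 1123) + (-428 + 1426)/(j + J) = (-1723 - 1123) + (-428 + 1426)/(430678 + 1615) = -2846 + 998/432293 = -1230304880/432293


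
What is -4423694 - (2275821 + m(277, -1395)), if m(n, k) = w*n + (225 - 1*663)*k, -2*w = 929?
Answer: -14363717/2 ≈ -7.1819e+6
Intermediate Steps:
w = -929/2 (w = -½*929 = -929/2 ≈ -464.50)
m(n, k) = -438*k - 929*n/2 (m(n, k) = -929*n/2 + (225 - 1*663)*k = -929*n/2 + (225 - 663)*k = -929*n/2 - 438*k = -438*k - 929*n/2)
-4423694 - (2275821 + m(277, -1395)) = -4423694 - (2275821 + (-438*(-1395) - 929/2*277)) = -4423694 - (2275821 + (611010 - 257333/2)) = -4423694 - (2275821 + 964687/2) = -4423694 - 1*5516329/2 = -4423694 - 5516329/2 = -14363717/2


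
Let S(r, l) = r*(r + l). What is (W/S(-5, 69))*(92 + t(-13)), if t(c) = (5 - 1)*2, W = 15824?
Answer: -4945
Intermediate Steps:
S(r, l) = r*(l + r)
t(c) = 8 (t(c) = 4*2 = 8)
(W/S(-5, 69))*(92 + t(-13)) = (15824/((-5*(69 - 5))))*(92 + 8) = (15824/((-5*64)))*100 = (15824/(-320))*100 = (15824*(-1/320))*100 = -989/20*100 = -4945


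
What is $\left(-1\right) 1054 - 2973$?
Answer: $-4027$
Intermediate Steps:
$\left(-1\right) 1054 - 2973 = -1054 - 2973 = -4027$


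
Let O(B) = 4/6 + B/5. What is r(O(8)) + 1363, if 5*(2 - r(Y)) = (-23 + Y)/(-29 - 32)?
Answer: 6244564/4575 ≈ 1364.9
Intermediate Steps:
O(B) = 2/3 + B/5 (O(B) = 4*(1/6) + B*(1/5) = 2/3 + B/5)
r(Y) = 587/305 + Y/305 (r(Y) = 2 - (-23 + Y)/(5*(-29 - 32)) = 2 - (-23 + Y)/(5*(-61)) = 2 - (-23 + Y)*(-1)/(5*61) = 2 - (23/61 - Y/61)/5 = 2 + (-23/305 + Y/305) = 587/305 + Y/305)
r(O(8)) + 1363 = (587/305 + (2/3 + (1/5)*8)/305) + 1363 = (587/305 + (2/3 + 8/5)/305) + 1363 = (587/305 + (1/305)*(34/15)) + 1363 = (587/305 + 34/4575) + 1363 = 8839/4575 + 1363 = 6244564/4575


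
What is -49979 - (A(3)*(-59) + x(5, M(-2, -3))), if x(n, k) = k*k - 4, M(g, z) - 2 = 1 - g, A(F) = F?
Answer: -49823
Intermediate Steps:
M(g, z) = 3 - g (M(g, z) = 2 + (1 - g) = 3 - g)
x(n, k) = -4 + k**2 (x(n, k) = k**2 - 4 = -4 + k**2)
-49979 - (A(3)*(-59) + x(5, M(-2, -3))) = -49979 - (3*(-59) + (-4 + (3 - 1*(-2))**2)) = -49979 - (-177 + (-4 + (3 + 2)**2)) = -49979 - (-177 + (-4 + 5**2)) = -49979 - (-177 + (-4 + 25)) = -49979 - (-177 + 21) = -49979 - 1*(-156) = -49979 + 156 = -49823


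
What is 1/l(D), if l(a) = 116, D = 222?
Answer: 1/116 ≈ 0.0086207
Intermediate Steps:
1/l(D) = 1/116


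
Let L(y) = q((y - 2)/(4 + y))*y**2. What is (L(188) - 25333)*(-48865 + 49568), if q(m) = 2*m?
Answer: 30331638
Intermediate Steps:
L(y) = 2*y**2*(-2 + y)/(4 + y) (L(y) = (2*((y - 2)/(4 + y)))*y**2 = (2*((-2 + y)/(4 + y)))*y**2 = (2*(-2 + y)/(4 + y))*y**2 = 2*y**2*(-2 + y)/(4 + y))
(L(188) - 25333)*(-48865 + 49568) = (2*188**2*(-2 + 188)/(4 + 188) - 25333)*(-48865 + 49568) = (2*35344*186/192 - 25333)*703 = (2*35344*(1/192)*186 - 25333)*703 = (68479 - 25333)*703 = 43146*703 = 30331638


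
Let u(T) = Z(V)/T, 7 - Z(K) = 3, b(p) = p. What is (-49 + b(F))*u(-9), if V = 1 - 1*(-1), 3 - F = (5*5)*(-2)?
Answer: -16/9 ≈ -1.7778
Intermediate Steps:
F = 53 (F = 3 - 5*5*(-2) = 3 - 25*(-2) = 3 - 1*(-50) = 3 + 50 = 53)
V = 2 (V = 1 + 1 = 2)
Z(K) = 4 (Z(K) = 7 - 1*3 = 7 - 3 = 4)
u(T) = 4/T
(-49 + b(F))*u(-9) = (-49 + 53)*(4/(-9)) = 4*(4*(-⅑)) = 4*(-4/9) = -16/9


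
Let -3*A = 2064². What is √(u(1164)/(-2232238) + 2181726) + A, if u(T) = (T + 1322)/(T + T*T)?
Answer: -1420032 + √1249450427190528139795847475645/756762165570 ≈ -1.4186e+6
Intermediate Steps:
u(T) = (1322 + T)/(T + T²)
A = -1420032 (A = -⅓*2064² = -⅓*4260096 = -1420032)
√(u(1164)/(-2232238) + 2181726) + A = √(((1322 + 1164)/(1164*(1 + 1164)))/(-2232238) + 2181726) - 1420032 = √(((1/1164)*2486/1165)*(-1/2232238) + 2181726) - 1420032 = √(((1/1164)*(1/1165)*2486)*(-1/2232238) + 2181726) - 1420032 = √((1243/678030)*(-1/2232238) + 2181726) - 1420032 = √(-1243/1513524331140 + 2181726) - 1420032 = √(3302095384880746397/1513524331140) - 1420032 = √1249450427190528139795847475645/756762165570 - 1420032 = -1420032 + √1249450427190528139795847475645/756762165570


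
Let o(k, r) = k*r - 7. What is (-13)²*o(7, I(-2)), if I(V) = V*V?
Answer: 3549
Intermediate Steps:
I(V) = V²
o(k, r) = -7 + k*r
(-13)²*o(7, I(-2)) = (-13)²*(-7 + 7*(-2)²) = 169*(-7 + 7*4) = 169*(-7 + 28) = 169*21 = 3549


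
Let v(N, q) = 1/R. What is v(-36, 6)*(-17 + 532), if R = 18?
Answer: 515/18 ≈ 28.611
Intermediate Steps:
v(N, q) = 1/18
v(-36, 6)*(-17 + 532) = (-17 + 532)/18 = (1/18)*515 = 515/18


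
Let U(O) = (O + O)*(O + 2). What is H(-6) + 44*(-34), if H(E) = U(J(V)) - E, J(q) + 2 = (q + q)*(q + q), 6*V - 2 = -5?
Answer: -1492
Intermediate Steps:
V = -½ (V = ⅓ + (⅙)*(-5) = ⅓ - ⅚ = -½ ≈ -0.50000)
J(q) = -2 + 4*q² (J(q) = -2 + (q + q)*(q + q) = -2 + (2*q)*(2*q) = -2 + 4*q²)
U(O) = 2*O*(2 + O) (U(O) = (2*O)*(2 + O) = 2*O*(2 + O))
H(E) = -2 - E (H(E) = 2*(-2 + 4*(-½)²)*(2 + (-2 + 4*(-½)²)) - E = 2*(-2 + 4*(¼))*(2 + (-2 + 4*(¼))) - E = 2*(-2 + 1)*(2 + (-2 + 1)) - E = 2*(-1)*(2 - 1) - E = 2*(-1)*1 - E = -2 - E)
H(-6) + 44*(-34) = (-2 - 1*(-6)) + 44*(-34) = (-2 + 6) - 1496 = 4 - 1496 = -1492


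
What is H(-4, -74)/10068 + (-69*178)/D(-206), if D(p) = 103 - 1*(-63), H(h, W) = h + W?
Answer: -10305677/139274 ≈ -73.996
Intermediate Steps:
H(h, W) = W + h
D(p) = 166 (D(p) = 103 + 63 = 166)
H(-4, -74)/10068 + (-69*178)/D(-206) = (-74 - 4)/10068 - 69*178/166 = -78*1/10068 - 12282*1/166 = -13/1678 - 6141/83 = -10305677/139274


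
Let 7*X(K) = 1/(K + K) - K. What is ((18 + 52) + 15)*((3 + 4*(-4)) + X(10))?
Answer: -34323/28 ≈ -1225.8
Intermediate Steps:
X(K) = -K/7 + 1/(14*K) (X(K) = (1/(K + K) - K)/7 = (1/(2*K) - K)/7 = -K/7 + 1/(14*K))
((18 + 52) + 15)*((3 + 4*(-4)) + X(10)) = ((18 + 52) + 15)*((3 + 4*(-4)) + (-⅐*10 + (1/14)/10)) = (70 + 15)*((3 - 16) + (-10/7 + (1/14)*(⅒))) = 85*(-13 + (-10/7 + 1/140)) = 85*(-13 - 199/140) = 85*(-2019/140) = -34323/28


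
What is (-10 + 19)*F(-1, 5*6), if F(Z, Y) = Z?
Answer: -9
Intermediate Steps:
(-10 + 19)*F(-1, 5*6) = (-10 + 19)*(-1) = 9*(-1) = -9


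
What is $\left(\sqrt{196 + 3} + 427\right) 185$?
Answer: $78995 + 185 \sqrt{199} \approx 81605.0$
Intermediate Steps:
$\left(\sqrt{196 + 3} + 427\right) 185 = \left(\sqrt{199} + 427\right) 185 = \left(427 + \sqrt{199}\right) 185 = 78995 + 185 \sqrt{199}$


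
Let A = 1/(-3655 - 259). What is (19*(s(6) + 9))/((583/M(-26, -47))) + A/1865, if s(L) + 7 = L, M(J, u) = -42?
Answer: -46600710823/4255672630 ≈ -10.950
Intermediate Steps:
s(L) = -7 + L
A = -1/3914 (A = 1/(-3914) = -1/3914 ≈ -0.00025549)
(19*(s(6) + 9))/((583/M(-26, -47))) + A/1865 = (19*((-7 + 6) + 9))/((583/(-42))) - 1/3914/1865 = (19*(-1 + 9))/((583*(-1/42))) - 1/3914*1/1865 = (19*8)/(-583/42) - 1/7299610 = 152*(-42/583) - 1/7299610 = -6384/583 - 1/7299610 = -46600710823/4255672630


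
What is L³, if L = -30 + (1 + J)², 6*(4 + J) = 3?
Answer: -857375/64 ≈ -13396.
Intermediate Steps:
J = -7/2 (J = -4 + (⅙)*3 = -4 + ½ = -7/2 ≈ -3.5000)
L = -95/4 (L = -30 + (1 - 7/2)² = -30 + (-5/2)² = -30 + 25/4 = -95/4 ≈ -23.750)
L³ = (-95/4)³ = -857375/64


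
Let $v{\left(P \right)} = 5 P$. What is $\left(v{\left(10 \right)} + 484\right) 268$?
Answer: $143112$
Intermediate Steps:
$\left(v{\left(10 \right)} + 484\right) 268 = \left(5 \cdot 10 + 484\right) 268 = \left(50 + 484\right) 268 = 534 \cdot 268 = 143112$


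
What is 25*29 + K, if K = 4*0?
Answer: 725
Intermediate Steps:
K = 0
25*29 + K = 25*29 + 0 = 725 + 0 = 725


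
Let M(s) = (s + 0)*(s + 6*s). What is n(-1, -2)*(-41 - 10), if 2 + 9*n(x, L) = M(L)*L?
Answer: 986/3 ≈ 328.67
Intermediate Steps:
M(s) = 7*s² (M(s) = s*(7*s) = 7*s²)
n(x, L) = -2/9 + 7*L³/9 (n(x, L) = -2/9 + ((7*L²)*L)/9 = -2/9 + (7*L³)/9 = -2/9 + 7*L³/9)
n(-1, -2)*(-41 - 10) = (-2/9 + (7/9)*(-2)³)*(-41 - 10) = (-2/9 + (7/9)*(-8))*(-51) = (-2/9 - 56/9)*(-51) = -58/9*(-51) = 986/3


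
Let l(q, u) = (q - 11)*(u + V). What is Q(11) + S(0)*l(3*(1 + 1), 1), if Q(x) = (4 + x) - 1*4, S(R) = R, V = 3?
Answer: 11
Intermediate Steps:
l(q, u) = (-11 + q)*(3 + u) (l(q, u) = (q - 11)*(u + 3) = (-11 + q)*(3 + u))
Q(x) = x (Q(x) = (4 + x) - 4 = x)
Q(11) + S(0)*l(3*(1 + 1), 1) = 11 + 0*(-33 - 11*1 + 3*(3*(1 + 1)) + (3*(1 + 1))*1) = 11 + 0*(-33 - 11 + 3*(3*2) + (3*2)*1) = 11 + 0*(-33 - 11 + 3*6 + 6*1) = 11 + 0*(-33 - 11 + 18 + 6) = 11 + 0*(-20) = 11 + 0 = 11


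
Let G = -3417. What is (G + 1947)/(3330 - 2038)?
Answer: -735/646 ≈ -1.1378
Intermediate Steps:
(G + 1947)/(3330 - 2038) = (-3417 + 1947)/(3330 - 2038) = -1470/1292 = -1470*1/1292 = -735/646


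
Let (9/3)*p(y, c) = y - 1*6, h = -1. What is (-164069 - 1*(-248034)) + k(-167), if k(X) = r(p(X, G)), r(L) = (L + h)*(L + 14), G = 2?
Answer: 778741/9 ≈ 86527.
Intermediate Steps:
p(y, c) = -2 + y/3 (p(y, c) = (y - 1*6)/3 = (y - 6)/3 = (-6 + y)/3 = -2 + y/3)
r(L) = (-1 + L)*(14 + L) (r(L) = (L - 1)*(L + 14) = (-1 + L)*(14 + L))
k(X) = -40 + (-2 + X/3)² + 13*X/3 (k(X) = -14 + (-2 + X/3)² + 13*(-2 + X/3) = -14 + (-2 + X/3)² + (-26 + 13*X/3) = -40 + (-2 + X/3)² + 13*X/3)
(-164069 - 1*(-248034)) + k(-167) = (-164069 - 1*(-248034)) + (-36 + 3*(-167) + (⅑)*(-167)²) = (-164069 + 248034) + (-36 - 501 + (⅑)*27889) = 83965 + (-36 - 501 + 27889/9) = 83965 + 23056/9 = 778741/9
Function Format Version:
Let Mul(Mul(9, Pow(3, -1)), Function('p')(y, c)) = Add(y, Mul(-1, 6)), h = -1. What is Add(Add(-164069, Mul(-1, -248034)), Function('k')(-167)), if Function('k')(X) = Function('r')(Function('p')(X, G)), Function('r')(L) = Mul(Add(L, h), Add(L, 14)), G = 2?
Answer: Rational(778741, 9) ≈ 86527.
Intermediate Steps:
Function('p')(y, c) = Add(-2, Mul(Rational(1, 3), y)) (Function('p')(y, c) = Mul(Rational(1, 3), Add(y, Mul(-1, 6))) = Mul(Rational(1, 3), Add(y, -6)) = Mul(Rational(1, 3), Add(-6, y)) = Add(-2, Mul(Rational(1, 3), y)))
Function('r')(L) = Mul(Add(-1, L), Add(14, L)) (Function('r')(L) = Mul(Add(L, -1), Add(L, 14)) = Mul(Add(-1, L), Add(14, L)))
Function('k')(X) = Add(-40, Pow(Add(-2, Mul(Rational(1, 3), X)), 2), Mul(Rational(13, 3), X)) (Function('k')(X) = Add(-14, Pow(Add(-2, Mul(Rational(1, 3), X)), 2), Mul(13, Add(-2, Mul(Rational(1, 3), X)))) = Add(-14, Pow(Add(-2, Mul(Rational(1, 3), X)), 2), Add(-26, Mul(Rational(13, 3), X))) = Add(-40, Pow(Add(-2, Mul(Rational(1, 3), X)), 2), Mul(Rational(13, 3), X)))
Add(Add(-164069, Mul(-1, -248034)), Function('k')(-167)) = Add(Add(-164069, Mul(-1, -248034)), Add(-36, Mul(3, -167), Mul(Rational(1, 9), Pow(-167, 2)))) = Add(Add(-164069, 248034), Add(-36, -501, Mul(Rational(1, 9), 27889))) = Add(83965, Add(-36, -501, Rational(27889, 9))) = Add(83965, Rational(23056, 9)) = Rational(778741, 9)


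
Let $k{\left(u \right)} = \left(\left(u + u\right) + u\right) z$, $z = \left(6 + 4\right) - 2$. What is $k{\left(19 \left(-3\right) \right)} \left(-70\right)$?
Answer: $95760$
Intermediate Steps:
$z = 8$ ($z = 10 - 2 = 8$)
$k{\left(u \right)} = 24 u$ ($k{\left(u \right)} = \left(\left(u + u\right) + u\right) 8 = \left(2 u + u\right) 8 = 3 u 8 = 24 u$)
$k{\left(19 \left(-3\right) \right)} \left(-70\right) = 24 \cdot 19 \left(-3\right) \left(-70\right) = 24 \left(-57\right) \left(-70\right) = \left(-1368\right) \left(-70\right) = 95760$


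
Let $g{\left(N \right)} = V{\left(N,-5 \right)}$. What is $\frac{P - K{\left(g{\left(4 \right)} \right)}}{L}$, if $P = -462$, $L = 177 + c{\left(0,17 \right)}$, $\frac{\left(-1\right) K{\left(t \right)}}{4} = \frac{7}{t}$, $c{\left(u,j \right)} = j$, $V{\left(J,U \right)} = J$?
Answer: $- \frac{455}{194} \approx -2.3454$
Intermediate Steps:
$g{\left(N \right)} = N$
$K{\left(t \right)} = - \frac{28}{t}$ ($K{\left(t \right)} = - 4 \frac{7}{t} = - \frac{28}{t}$)
$L = 194$ ($L = 177 + 17 = 194$)
$\frac{P - K{\left(g{\left(4 \right)} \right)}}{L} = \frac{-462 - - \frac{28}{4}}{194} = \left(-462 - \left(-28\right) \frac{1}{4}\right) \frac{1}{194} = \left(-462 - -7\right) \frac{1}{194} = \left(-462 + 7\right) \frac{1}{194} = \left(-455\right) \frac{1}{194} = - \frac{455}{194}$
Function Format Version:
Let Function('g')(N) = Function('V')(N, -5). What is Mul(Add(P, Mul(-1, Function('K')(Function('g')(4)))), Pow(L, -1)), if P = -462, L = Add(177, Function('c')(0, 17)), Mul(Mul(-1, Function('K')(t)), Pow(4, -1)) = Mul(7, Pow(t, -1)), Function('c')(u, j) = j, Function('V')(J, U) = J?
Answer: Rational(-455, 194) ≈ -2.3454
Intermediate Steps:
Function('g')(N) = N
Function('K')(t) = Mul(-28, Pow(t, -1)) (Function('K')(t) = Mul(-4, Mul(7, Pow(t, -1))) = Mul(-28, Pow(t, -1)))
L = 194 (L = Add(177, 17) = 194)
Mul(Add(P, Mul(-1, Function('K')(Function('g')(4)))), Pow(L, -1)) = Mul(Add(-462, Mul(-1, Mul(-28, Pow(4, -1)))), Pow(194, -1)) = Mul(Add(-462, Mul(-1, Mul(-28, Rational(1, 4)))), Rational(1, 194)) = Mul(Add(-462, Mul(-1, -7)), Rational(1, 194)) = Mul(Add(-462, 7), Rational(1, 194)) = Mul(-455, Rational(1, 194)) = Rational(-455, 194)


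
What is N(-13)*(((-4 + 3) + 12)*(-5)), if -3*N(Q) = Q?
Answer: -715/3 ≈ -238.33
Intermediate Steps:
N(Q) = -Q/3
N(-13)*(((-4 + 3) + 12)*(-5)) = (-⅓*(-13))*(((-4 + 3) + 12)*(-5)) = 13*((-1 + 12)*(-5))/3 = 13*(11*(-5))/3 = (13/3)*(-55) = -715/3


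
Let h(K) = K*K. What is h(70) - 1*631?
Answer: 4269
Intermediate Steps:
h(K) = K**2
h(70) - 1*631 = 70**2 - 1*631 = 4900 - 631 = 4269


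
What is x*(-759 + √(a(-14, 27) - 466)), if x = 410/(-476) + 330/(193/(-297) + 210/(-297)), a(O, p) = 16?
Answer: 17767427205/95914 - 351134925*I*√2/95914 ≈ 1.8524e+5 - 5177.3*I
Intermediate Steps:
x = -23408995/95914 (x = 410*(-1/476) + 330/(193*(-1/297) + 210*(-1/297)) = -205/238 + 330/(-193/297 - 70/99) = -205/238 + 330/(-403/297) = -205/238 + 330*(-297/403) = -205/238 - 98010/403 = -23408995/95914 ≈ -244.06)
x*(-759 + √(a(-14, 27) - 466)) = -23408995*(-759 + √(16 - 466))/95914 = -23408995*(-759 + √(-450))/95914 = -23408995*(-759 + 15*I*√2)/95914 = 17767427205/95914 - 351134925*I*√2/95914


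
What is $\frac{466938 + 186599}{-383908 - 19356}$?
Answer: $- \frac{653537}{403264} \approx -1.6206$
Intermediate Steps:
$\frac{466938 + 186599}{-383908 - 19356} = \frac{653537}{-403264} = 653537 \left(- \frac{1}{403264}\right) = - \frac{653537}{403264}$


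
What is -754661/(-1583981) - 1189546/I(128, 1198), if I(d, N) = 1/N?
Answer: -2257293477871287/1583981 ≈ -1.4251e+9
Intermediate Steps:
-754661/(-1583981) - 1189546/I(128, 1198) = -754661/(-1583981) - 1189546/(1/1198) = -754661*(-1/1583981) - 1189546/1/1198 = 754661/1583981 - 1189546*1198 = 754661/1583981 - 1425076108 = -2257293477871287/1583981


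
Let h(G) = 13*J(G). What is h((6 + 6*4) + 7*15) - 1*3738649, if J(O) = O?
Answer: -3736894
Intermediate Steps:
h(G) = 13*G
h((6 + 6*4) + 7*15) - 1*3738649 = 13*((6 + 6*4) + 7*15) - 1*3738649 = 13*((6 + 24) + 105) - 3738649 = 13*(30 + 105) - 3738649 = 13*135 - 3738649 = 1755 - 3738649 = -3736894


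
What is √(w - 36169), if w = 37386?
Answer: √1217 ≈ 34.885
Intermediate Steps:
√(w - 36169) = √(37386 - 36169) = √1217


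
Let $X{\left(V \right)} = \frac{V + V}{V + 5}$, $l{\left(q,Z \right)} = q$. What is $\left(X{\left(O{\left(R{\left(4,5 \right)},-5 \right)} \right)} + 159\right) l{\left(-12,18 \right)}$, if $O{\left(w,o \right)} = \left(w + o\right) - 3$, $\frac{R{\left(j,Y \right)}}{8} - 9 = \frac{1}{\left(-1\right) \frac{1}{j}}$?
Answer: $- \frac{71364}{37} \approx -1928.8$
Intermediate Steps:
$R{\left(j,Y \right)} = 72 - 8 j$ ($R{\left(j,Y \right)} = 72 + \frac{8}{\left(-1\right) \frac{1}{j}} = 72 + 8 \left(- j\right) = 72 - 8 j$)
$O{\left(w,o \right)} = -3 + o + w$ ($O{\left(w,o \right)} = \left(o + w\right) - 3 = -3 + o + w$)
$X{\left(V \right)} = \frac{2 V}{5 + V}$
$\left(X{\left(O{\left(R{\left(4,5 \right)},-5 \right)} \right)} + 159\right) l{\left(-12,18 \right)} = \left(\frac{2 \left(-3 - 5 + \left(72 - 32\right)\right)}{5 - -32} + 159\right) \left(-12\right) = \left(\frac{2 \left(-3 - 5 + 40\right)}{5 - -32} + 159\right) \left(-12\right) = \left(2 \cdot 32 \frac{1}{5 + 32} + 159\right) \left(-12\right) = \left(2 \cdot 32 \cdot \frac{1}{37} + 159\right) \left(-12\right) = \left(\frac{64}{37} + 159\right) \left(-12\right) = \frac{5947}{37} \left(-12\right) = - \frac{71364}{37}$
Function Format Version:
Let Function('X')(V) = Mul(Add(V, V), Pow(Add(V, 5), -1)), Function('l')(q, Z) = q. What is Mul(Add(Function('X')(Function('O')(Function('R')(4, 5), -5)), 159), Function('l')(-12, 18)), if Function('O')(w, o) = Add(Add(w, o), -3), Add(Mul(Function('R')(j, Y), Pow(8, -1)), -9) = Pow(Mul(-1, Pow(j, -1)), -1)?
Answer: Rational(-71364, 37) ≈ -1928.8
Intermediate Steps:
Function('R')(j, Y) = Add(72, Mul(-8, j)) (Function('R')(j, Y) = Add(72, Mul(8, Pow(Mul(-1, Pow(j, -1)), -1))) = Add(72, Mul(8, Mul(-1, j))) = Add(72, Mul(-8, j)))
Function('O')(w, o) = Add(-3, o, w) (Function('O')(w, o) = Add(Add(o, w), -3) = Add(-3, o, w))
Function('X')(V) = Mul(2, V, Pow(Add(5, V), -1)) (Function('X')(V) = Mul(Mul(2, V), Pow(Add(5, V), -1)) = Mul(2, V, Pow(Add(5, V), -1)))
Mul(Add(Function('X')(Function('O')(Function('R')(4, 5), -5)), 159), Function('l')(-12, 18)) = Mul(Add(Mul(2, Add(-3, -5, Add(72, Mul(-8, 4))), Pow(Add(5, Add(-3, -5, Add(72, Mul(-8, 4)))), -1)), 159), -12) = Mul(Add(Mul(2, Add(-3, -5, Add(72, -32)), Pow(Add(5, Add(-3, -5, Add(72, -32))), -1)), 159), -12) = Mul(Add(Mul(2, Add(-3, -5, 40), Pow(Add(5, Add(-3, -5, 40)), -1)), 159), -12) = Mul(Add(Mul(2, 32, Pow(Add(5, 32), -1)), 159), -12) = Mul(Add(Mul(2, 32, Pow(37, -1)), 159), -12) = Mul(Add(Mul(2, 32, Rational(1, 37)), 159), -12) = Mul(Add(Rational(64, 37), 159), -12) = Mul(Rational(5947, 37), -12) = Rational(-71364, 37)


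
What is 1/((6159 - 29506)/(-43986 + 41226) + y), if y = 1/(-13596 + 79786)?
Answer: 18268440/154534069 ≈ 0.11822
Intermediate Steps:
y = 1/66190 ≈ 1.5108e-5
1/((6159 - 29506)/(-43986 + 41226) + y) = 1/((6159 - 29506)/(-43986 + 41226) + 1/66190) = 1/(-23347/(-2760) + 1/66190) = 1/(-23347*(-1/2760) + 1/66190) = 1/(23347/2760 + 1/66190) = 1/(154534069/18268440) = 18268440/154534069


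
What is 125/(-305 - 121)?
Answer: -125/426 ≈ -0.29343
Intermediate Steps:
125/(-305 - 121) = 125/(-426) = 125*(-1/426) = -125/426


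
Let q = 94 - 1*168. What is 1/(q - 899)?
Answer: -1/973 ≈ -0.0010277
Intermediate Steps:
q = -74 (q = 94 - 168 = -74)
1/(q - 899) = 1/(-74 - 899) = 1/(-973) = -1/973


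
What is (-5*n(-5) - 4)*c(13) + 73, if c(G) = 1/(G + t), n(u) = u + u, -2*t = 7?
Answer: 1479/19 ≈ 77.842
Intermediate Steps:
t = -7/2 (t = -1/2*7 = -7/2 ≈ -3.5000)
n(u) = 2*u
c(G) = 1/(-7/2 + G) (c(G) = 1/(G - 7/2) = 1/(-7/2 + G))
(-5*n(-5) - 4)*c(13) + 73 = (-10*(-5) - 4)*(2/(-7 + 2*13)) + 73 = (-5*(-10) - 4)*(2/(-7 + 26)) + 73 = (50 - 4)*(2/19) + 73 = 46*(2*(1/19)) + 73 = 46*(2/19) + 73 = 92/19 + 73 = 1479/19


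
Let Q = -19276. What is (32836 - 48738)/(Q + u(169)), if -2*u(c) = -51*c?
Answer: 31804/29933 ≈ 1.0625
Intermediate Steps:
u(c) = 51*c/2 (u(c) = -(-51)*c/2 = 51*c/2)
(32836 - 48738)/(Q + u(169)) = (32836 - 48738)/(-19276 + (51/2)*169) = -15902/(-19276 + 8619/2) = -15902/(-29933/2) = -15902*(-2/29933) = 31804/29933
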